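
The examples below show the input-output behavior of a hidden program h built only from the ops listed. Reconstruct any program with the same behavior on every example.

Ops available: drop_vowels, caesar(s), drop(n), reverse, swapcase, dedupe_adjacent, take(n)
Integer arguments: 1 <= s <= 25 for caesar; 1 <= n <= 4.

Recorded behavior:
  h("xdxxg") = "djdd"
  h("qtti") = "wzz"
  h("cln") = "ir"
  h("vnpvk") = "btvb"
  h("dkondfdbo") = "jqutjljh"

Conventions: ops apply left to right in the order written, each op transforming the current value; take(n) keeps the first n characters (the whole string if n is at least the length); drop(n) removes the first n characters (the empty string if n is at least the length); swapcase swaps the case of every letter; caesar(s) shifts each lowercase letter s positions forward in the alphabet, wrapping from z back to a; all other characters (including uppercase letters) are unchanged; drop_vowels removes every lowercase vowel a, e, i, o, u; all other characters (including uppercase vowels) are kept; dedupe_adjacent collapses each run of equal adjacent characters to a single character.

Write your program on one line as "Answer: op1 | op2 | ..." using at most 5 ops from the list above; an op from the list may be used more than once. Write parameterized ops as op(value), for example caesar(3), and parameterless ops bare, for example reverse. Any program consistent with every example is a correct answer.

caesar(24) | caesar(8) | reverse | drop(1) | reverse

Check, running the answer program on each example:
  "xdxxg" -> "vbvve" -> "djddm" -> "mddjd" -> "ddjd" -> "djdd"
  "qtti" -> "orrg" -> "wzzo" -> "ozzw" -> "zzw" -> "wzz"
  "cln" -> "ajl" -> "irt" -> "tri" -> "ri" -> "ir"
  "vnpvk" -> "tlnti" -> "btvbq" -> "qbvtb" -> "bvtb" -> "btvb"
  "dkondfdbo" -> "bimlbdbzm" -> "jqutjljhu" -> "uhjljtuqj" -> "hjljtuqj" -> "jqutjljh"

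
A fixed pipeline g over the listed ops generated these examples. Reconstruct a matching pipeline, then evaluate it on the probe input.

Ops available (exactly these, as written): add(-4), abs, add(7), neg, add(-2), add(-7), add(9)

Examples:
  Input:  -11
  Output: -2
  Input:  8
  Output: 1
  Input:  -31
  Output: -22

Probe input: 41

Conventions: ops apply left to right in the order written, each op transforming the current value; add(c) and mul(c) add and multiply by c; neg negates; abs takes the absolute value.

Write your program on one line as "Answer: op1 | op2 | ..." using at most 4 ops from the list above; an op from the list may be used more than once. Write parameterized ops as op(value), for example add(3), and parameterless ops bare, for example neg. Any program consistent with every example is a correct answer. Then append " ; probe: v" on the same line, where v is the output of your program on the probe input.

abs | neg | add(9) ; probe: -32

Check, running the answer program on each example:
  -11 -> 11 -> -11 -> -2
  8 -> 8 -> -8 -> 1
  -31 -> 31 -> -31 -> -22
  probe: 41 -> 41 -> -41 -> -32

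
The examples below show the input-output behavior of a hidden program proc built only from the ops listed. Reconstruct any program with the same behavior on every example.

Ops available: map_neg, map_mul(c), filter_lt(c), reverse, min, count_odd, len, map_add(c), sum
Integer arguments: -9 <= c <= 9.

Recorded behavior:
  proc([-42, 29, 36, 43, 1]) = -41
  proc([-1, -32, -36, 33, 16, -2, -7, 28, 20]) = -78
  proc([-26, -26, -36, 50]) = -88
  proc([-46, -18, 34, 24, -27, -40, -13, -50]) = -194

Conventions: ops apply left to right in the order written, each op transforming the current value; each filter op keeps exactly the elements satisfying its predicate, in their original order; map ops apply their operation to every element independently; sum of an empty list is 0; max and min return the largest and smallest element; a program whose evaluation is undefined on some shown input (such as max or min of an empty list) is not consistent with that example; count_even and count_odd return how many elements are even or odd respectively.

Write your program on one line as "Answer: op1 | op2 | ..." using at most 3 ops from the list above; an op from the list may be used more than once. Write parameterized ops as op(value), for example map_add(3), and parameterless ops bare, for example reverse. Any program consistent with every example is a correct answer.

filter_lt(7) | sum

Check, running the answer program on each example:
  [-42, 29, 36, 43, 1] -> [-42, 1] -> -41
  [-1, -32, -36, 33, 16, -2, -7, 28, 20] -> [-1, -32, -36, -2, -7] -> -78
  [-26, -26, -36, 50] -> [-26, -26, -36] -> -88
  [-46, -18, 34, 24, -27, -40, -13, -50] -> [-46, -18, -27, -40, -13, -50] -> -194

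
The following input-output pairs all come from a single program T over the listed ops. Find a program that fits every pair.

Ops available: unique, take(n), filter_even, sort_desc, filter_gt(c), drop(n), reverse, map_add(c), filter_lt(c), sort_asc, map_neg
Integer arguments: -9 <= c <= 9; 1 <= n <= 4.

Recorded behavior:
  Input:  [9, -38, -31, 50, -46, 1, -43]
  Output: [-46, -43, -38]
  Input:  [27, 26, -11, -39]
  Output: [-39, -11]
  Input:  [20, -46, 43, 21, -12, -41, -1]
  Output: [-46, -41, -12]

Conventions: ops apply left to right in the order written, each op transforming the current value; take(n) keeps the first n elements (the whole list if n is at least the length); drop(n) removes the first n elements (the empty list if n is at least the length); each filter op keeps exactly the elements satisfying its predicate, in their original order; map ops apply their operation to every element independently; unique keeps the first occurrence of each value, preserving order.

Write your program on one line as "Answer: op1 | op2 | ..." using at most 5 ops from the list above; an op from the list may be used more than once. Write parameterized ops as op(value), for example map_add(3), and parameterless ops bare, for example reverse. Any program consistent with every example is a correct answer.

sort_asc | take(4) | filter_lt(5) | take(3)

Check, running the answer program on each example:
  [9, -38, -31, 50, -46, 1, -43] -> [-46, -43, -38, -31, 1, 9, 50] -> [-46, -43, -38, -31] -> [-46, -43, -38, -31] -> [-46, -43, -38]
  [27, 26, -11, -39] -> [-39, -11, 26, 27] -> [-39, -11, 26, 27] -> [-39, -11] -> [-39, -11]
  [20, -46, 43, 21, -12, -41, -1] -> [-46, -41, -12, -1, 20, 21, 43] -> [-46, -41, -12, -1] -> [-46, -41, -12, -1] -> [-46, -41, -12]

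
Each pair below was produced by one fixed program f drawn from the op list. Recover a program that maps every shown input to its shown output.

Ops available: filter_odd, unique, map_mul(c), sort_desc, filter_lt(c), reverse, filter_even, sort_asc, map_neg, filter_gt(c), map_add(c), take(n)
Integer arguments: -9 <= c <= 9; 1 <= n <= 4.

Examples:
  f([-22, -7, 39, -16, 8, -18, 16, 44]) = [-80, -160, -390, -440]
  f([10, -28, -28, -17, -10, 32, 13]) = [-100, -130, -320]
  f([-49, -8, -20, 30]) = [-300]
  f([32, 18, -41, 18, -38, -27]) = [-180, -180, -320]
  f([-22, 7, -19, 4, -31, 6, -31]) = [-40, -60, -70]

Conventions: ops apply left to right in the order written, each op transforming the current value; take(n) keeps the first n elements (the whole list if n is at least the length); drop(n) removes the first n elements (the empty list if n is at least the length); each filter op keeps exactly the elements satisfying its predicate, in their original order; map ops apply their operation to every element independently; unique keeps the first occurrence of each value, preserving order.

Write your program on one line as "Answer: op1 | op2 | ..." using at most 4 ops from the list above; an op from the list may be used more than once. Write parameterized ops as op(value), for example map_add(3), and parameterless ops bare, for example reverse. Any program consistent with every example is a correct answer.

map_mul(-5) | map_mul(2) | filter_lt(0) | sort_desc

Check, running the answer program on each example:
  [-22, -7, 39, -16, 8, -18, 16, 44] -> [110, 35, -195, 80, -40, 90, -80, -220] -> [220, 70, -390, 160, -80, 180, -160, -440] -> [-390, -80, -160, -440] -> [-80, -160, -390, -440]
  [10, -28, -28, -17, -10, 32, 13] -> [-50, 140, 140, 85, 50, -160, -65] -> [-100, 280, 280, 170, 100, -320, -130] -> [-100, -320, -130] -> [-100, -130, -320]
  [-49, -8, -20, 30] -> [245, 40, 100, -150] -> [490, 80, 200, -300] -> [-300] -> [-300]
  [32, 18, -41, 18, -38, -27] -> [-160, -90, 205, -90, 190, 135] -> [-320, -180, 410, -180, 380, 270] -> [-320, -180, -180] -> [-180, -180, -320]
  [-22, 7, -19, 4, -31, 6, -31] -> [110, -35, 95, -20, 155, -30, 155] -> [220, -70, 190, -40, 310, -60, 310] -> [-70, -40, -60] -> [-40, -60, -70]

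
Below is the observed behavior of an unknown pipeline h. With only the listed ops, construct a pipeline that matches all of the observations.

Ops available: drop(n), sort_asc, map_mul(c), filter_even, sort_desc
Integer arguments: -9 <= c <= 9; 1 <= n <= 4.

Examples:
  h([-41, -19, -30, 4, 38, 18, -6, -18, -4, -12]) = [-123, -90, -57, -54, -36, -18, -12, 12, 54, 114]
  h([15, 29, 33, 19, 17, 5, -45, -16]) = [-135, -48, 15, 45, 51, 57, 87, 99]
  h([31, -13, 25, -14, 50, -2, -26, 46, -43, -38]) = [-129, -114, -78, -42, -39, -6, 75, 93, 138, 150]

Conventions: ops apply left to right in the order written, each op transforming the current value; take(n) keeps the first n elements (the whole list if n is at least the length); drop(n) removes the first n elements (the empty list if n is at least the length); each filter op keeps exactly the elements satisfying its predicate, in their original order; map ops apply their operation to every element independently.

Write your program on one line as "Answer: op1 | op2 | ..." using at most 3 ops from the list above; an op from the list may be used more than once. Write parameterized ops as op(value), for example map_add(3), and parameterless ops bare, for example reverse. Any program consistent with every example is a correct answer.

map_mul(3) | sort_asc

Check, running the answer program on each example:
  [-41, -19, -30, 4, 38, 18, -6, -18, -4, -12] -> [-123, -57, -90, 12, 114, 54, -18, -54, -12, -36] -> [-123, -90, -57, -54, -36, -18, -12, 12, 54, 114]
  [15, 29, 33, 19, 17, 5, -45, -16] -> [45, 87, 99, 57, 51, 15, -135, -48] -> [-135, -48, 15, 45, 51, 57, 87, 99]
  [31, -13, 25, -14, 50, -2, -26, 46, -43, -38] -> [93, -39, 75, -42, 150, -6, -78, 138, -129, -114] -> [-129, -114, -78, -42, -39, -6, 75, 93, 138, 150]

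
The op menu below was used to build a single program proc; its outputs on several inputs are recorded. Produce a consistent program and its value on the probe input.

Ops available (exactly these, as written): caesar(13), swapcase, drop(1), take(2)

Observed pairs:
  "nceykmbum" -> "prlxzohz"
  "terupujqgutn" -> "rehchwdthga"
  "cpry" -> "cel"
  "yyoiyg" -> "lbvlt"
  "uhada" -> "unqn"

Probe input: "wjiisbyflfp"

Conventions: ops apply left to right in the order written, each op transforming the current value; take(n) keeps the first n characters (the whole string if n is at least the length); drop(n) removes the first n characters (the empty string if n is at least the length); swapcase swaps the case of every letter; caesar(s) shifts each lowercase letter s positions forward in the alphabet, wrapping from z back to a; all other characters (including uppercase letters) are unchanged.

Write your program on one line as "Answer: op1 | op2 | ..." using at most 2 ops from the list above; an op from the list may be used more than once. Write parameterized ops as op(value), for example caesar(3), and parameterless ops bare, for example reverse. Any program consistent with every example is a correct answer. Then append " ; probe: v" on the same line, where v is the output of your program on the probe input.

drop(1) | caesar(13) ; probe: "wvvfolsysc"

Check, running the answer program on each example:
  "nceykmbum" -> "ceykmbum" -> "prlxzohz"
  "terupujqgutn" -> "erupujqgutn" -> "rehchwdthga"
  "cpry" -> "pry" -> "cel"
  "yyoiyg" -> "yoiyg" -> "lbvlt"
  "uhada" -> "hada" -> "unqn"
  probe: "wjiisbyflfp" -> "jiisbyflfp" -> "wvvfolsysc"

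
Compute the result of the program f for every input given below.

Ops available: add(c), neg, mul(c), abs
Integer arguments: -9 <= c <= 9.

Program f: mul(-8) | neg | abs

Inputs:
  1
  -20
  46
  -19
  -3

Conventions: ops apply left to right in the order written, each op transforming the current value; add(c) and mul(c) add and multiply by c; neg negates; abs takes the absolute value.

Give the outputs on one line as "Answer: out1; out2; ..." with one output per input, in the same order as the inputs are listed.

Execution, op by op:
  1 -> -8 -> 8 -> 8
  -20 -> 160 -> -160 -> 160
  46 -> -368 -> 368 -> 368
  -19 -> 152 -> -152 -> 152
  -3 -> 24 -> -24 -> 24

8; 160; 368; 152; 24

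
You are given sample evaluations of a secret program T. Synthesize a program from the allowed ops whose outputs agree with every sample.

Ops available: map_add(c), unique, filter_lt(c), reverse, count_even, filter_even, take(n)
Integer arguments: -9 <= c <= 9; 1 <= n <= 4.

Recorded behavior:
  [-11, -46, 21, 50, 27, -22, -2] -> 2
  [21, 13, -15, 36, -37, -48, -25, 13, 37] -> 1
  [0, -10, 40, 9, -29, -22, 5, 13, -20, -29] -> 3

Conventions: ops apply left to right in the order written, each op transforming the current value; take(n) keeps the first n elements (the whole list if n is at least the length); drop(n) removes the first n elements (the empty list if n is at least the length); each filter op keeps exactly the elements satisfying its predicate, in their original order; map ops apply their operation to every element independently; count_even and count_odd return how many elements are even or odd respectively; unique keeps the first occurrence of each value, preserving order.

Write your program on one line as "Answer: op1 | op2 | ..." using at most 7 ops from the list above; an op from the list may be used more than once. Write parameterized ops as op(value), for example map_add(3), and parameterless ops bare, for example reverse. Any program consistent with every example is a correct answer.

reverse | filter_even | reverse | filter_lt(-7) | reverse | count_even

Check, running the answer program on each example:
  [-11, -46, 21, 50, 27, -22, -2] -> [-2, -22, 27, 50, 21, -46, -11] -> [-2, -22, 50, -46] -> [-46, 50, -22, -2] -> [-46, -22] -> [-22, -46] -> 2
  [21, 13, -15, 36, -37, -48, -25, 13, 37] -> [37, 13, -25, -48, -37, 36, -15, 13, 21] -> [-48, 36] -> [36, -48] -> [-48] -> [-48] -> 1
  [0, -10, 40, 9, -29, -22, 5, 13, -20, -29] -> [-29, -20, 13, 5, -22, -29, 9, 40, -10, 0] -> [-20, -22, 40, -10, 0] -> [0, -10, 40, -22, -20] -> [-10, -22, -20] -> [-20, -22, -10] -> 3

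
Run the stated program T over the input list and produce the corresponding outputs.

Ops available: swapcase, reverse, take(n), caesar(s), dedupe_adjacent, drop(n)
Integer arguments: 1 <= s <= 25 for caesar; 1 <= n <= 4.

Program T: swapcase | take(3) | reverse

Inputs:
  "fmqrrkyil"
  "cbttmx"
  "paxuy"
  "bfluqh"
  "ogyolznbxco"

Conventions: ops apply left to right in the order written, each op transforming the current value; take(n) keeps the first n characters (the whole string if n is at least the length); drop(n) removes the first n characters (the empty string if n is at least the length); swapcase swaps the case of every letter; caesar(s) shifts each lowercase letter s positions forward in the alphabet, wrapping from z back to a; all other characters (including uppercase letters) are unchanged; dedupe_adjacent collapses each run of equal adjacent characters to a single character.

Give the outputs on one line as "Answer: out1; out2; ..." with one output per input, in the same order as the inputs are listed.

"QMF"; "TBC"; "XAP"; "LFB"; "YGO"

Execution, op by op:
  "fmqrrkyil" -> "FMQRRKYIL" -> "FMQ" -> "QMF"
  "cbttmx" -> "CBTTMX" -> "CBT" -> "TBC"
  "paxuy" -> "PAXUY" -> "PAX" -> "XAP"
  "bfluqh" -> "BFLUQH" -> "BFL" -> "LFB"
  "ogyolznbxco" -> "OGYOLZNBXCO" -> "OGY" -> "YGO"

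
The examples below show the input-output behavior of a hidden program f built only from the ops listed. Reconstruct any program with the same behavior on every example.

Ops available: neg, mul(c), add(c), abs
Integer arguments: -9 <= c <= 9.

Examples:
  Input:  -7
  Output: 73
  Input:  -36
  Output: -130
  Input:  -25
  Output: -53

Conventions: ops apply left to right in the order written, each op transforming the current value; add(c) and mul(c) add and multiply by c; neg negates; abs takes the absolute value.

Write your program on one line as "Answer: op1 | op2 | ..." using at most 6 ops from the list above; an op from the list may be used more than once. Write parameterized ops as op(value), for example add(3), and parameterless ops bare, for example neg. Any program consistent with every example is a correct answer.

add(8) | neg | add(-9) | mul(7) | add(-3) | neg

Check, running the answer program on each example:
  -7 -> 1 -> -1 -> -10 -> -70 -> -73 -> 73
  -36 -> -28 -> 28 -> 19 -> 133 -> 130 -> -130
  -25 -> -17 -> 17 -> 8 -> 56 -> 53 -> -53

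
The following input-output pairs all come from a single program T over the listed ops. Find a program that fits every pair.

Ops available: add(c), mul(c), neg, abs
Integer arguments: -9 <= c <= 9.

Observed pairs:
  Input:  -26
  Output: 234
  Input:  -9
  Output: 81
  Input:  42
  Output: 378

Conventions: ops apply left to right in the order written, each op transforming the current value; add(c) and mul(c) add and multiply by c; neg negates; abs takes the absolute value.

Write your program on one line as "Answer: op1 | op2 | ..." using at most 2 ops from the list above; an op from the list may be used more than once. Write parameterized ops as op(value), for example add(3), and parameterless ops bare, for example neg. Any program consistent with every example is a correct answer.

mul(-9) | abs

Check, running the answer program on each example:
  -26 -> 234 -> 234
  -9 -> 81 -> 81
  42 -> -378 -> 378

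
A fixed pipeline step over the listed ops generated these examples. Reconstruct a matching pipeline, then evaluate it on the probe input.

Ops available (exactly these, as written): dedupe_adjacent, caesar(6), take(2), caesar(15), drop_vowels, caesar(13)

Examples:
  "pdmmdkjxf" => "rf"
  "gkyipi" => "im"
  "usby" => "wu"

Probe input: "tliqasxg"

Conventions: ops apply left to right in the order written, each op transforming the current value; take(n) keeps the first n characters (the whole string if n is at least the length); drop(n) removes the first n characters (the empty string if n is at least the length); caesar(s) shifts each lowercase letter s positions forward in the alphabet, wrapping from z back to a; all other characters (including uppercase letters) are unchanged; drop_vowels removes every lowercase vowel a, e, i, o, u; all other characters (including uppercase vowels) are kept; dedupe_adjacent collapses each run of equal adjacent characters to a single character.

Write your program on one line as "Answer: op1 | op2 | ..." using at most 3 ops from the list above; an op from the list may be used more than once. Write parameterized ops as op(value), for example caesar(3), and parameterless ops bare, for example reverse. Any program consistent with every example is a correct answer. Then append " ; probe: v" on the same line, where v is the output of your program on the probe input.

caesar(13) | take(2) | caesar(15) ; probe: "vn"

Check, running the answer program on each example:
  "pdmmdkjxf" -> "cqzzqxwks" -> "cq" -> "rf"
  "gkyipi" -> "txlvcv" -> "tx" -> "im"
  "usby" -> "hfol" -> "hf" -> "wu"
  probe: "tliqasxg" -> "gyvdnfkt" -> "gy" -> "vn"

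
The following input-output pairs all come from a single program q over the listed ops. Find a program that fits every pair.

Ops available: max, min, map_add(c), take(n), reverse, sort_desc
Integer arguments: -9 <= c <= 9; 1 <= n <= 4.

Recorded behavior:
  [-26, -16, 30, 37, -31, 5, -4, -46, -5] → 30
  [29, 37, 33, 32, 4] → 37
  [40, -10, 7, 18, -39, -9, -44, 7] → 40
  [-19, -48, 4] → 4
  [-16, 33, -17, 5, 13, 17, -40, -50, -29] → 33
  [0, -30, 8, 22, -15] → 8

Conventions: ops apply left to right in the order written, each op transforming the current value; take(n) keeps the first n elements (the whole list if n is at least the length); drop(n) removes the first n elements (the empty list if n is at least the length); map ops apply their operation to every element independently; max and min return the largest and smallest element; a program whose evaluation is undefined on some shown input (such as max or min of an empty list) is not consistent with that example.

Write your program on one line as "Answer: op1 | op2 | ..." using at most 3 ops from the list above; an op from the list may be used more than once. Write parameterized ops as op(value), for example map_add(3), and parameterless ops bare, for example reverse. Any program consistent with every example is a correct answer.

take(3) | max

Check, running the answer program on each example:
  [-26, -16, 30, 37, -31, 5, -4, -46, -5] -> [-26, -16, 30] -> 30
  [29, 37, 33, 32, 4] -> [29, 37, 33] -> 37
  [40, -10, 7, 18, -39, -9, -44, 7] -> [40, -10, 7] -> 40
  [-19, -48, 4] -> [-19, -48, 4] -> 4
  [-16, 33, -17, 5, 13, 17, -40, -50, -29] -> [-16, 33, -17] -> 33
  [0, -30, 8, 22, -15] -> [0, -30, 8] -> 8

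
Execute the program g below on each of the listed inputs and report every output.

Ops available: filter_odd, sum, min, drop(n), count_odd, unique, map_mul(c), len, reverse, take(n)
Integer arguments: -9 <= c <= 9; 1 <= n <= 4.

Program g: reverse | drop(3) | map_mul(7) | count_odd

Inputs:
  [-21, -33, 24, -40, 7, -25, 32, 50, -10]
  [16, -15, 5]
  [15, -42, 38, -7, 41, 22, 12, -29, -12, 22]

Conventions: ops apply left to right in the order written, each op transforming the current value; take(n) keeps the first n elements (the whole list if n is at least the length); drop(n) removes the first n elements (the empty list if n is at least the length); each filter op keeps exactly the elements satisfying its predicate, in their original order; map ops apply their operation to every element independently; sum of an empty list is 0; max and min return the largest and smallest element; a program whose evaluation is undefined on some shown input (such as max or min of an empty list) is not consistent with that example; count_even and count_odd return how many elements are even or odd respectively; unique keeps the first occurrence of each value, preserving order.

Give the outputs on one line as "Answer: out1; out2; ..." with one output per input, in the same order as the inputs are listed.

Execution, op by op:
  [-21, -33, 24, -40, 7, -25, 32, 50, -10] -> [-10, 50, 32, -25, 7, -40, 24, -33, -21] -> [-25, 7, -40, 24, -33, -21] -> [-175, 49, -280, 168, -231, -147] -> 4
  [16, -15, 5] -> [5, -15, 16] -> [] -> [] -> 0
  [15, -42, 38, -7, 41, 22, 12, -29, -12, 22] -> [22, -12, -29, 12, 22, 41, -7, 38, -42, 15] -> [12, 22, 41, -7, 38, -42, 15] -> [84, 154, 287, -49, 266, -294, 105] -> 3

4; 0; 3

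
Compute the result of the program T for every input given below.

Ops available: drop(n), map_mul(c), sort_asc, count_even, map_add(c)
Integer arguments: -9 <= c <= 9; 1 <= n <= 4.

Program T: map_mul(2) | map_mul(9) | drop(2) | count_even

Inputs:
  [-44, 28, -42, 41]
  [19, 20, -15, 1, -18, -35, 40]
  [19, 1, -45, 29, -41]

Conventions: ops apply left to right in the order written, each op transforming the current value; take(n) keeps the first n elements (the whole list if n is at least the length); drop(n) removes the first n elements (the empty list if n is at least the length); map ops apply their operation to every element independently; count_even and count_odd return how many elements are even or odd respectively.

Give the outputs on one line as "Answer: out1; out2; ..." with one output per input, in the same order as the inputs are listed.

2; 5; 3

Execution, op by op:
  [-44, 28, -42, 41] -> [-88, 56, -84, 82] -> [-792, 504, -756, 738] -> [-756, 738] -> 2
  [19, 20, -15, 1, -18, -35, 40] -> [38, 40, -30, 2, -36, -70, 80] -> [342, 360, -270, 18, -324, -630, 720] -> [-270, 18, -324, -630, 720] -> 5
  [19, 1, -45, 29, -41] -> [38, 2, -90, 58, -82] -> [342, 18, -810, 522, -738] -> [-810, 522, -738] -> 3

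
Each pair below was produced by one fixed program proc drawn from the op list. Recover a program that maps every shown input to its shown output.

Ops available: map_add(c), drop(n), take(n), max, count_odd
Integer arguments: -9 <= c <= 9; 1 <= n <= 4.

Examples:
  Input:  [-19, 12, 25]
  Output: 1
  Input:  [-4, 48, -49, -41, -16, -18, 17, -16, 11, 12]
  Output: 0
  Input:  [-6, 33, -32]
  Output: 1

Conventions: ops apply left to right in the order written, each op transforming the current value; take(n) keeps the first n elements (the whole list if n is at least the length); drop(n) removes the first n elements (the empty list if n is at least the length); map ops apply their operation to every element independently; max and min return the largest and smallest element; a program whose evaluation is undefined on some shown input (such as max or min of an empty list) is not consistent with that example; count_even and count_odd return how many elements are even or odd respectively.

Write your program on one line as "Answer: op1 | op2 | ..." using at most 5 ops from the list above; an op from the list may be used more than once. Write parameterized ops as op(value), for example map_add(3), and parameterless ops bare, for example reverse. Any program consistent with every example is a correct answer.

map_add(-5) | take(2) | map_add(9) | count_odd

Check, running the answer program on each example:
  [-19, 12, 25] -> [-24, 7, 20] -> [-24, 7] -> [-15, 16] -> 1
  [-4, 48, -49, -41, -16, -18, 17, -16, 11, 12] -> [-9, 43, -54, -46, -21, -23, 12, -21, 6, 7] -> [-9, 43] -> [0, 52] -> 0
  [-6, 33, -32] -> [-11, 28, -37] -> [-11, 28] -> [-2, 37] -> 1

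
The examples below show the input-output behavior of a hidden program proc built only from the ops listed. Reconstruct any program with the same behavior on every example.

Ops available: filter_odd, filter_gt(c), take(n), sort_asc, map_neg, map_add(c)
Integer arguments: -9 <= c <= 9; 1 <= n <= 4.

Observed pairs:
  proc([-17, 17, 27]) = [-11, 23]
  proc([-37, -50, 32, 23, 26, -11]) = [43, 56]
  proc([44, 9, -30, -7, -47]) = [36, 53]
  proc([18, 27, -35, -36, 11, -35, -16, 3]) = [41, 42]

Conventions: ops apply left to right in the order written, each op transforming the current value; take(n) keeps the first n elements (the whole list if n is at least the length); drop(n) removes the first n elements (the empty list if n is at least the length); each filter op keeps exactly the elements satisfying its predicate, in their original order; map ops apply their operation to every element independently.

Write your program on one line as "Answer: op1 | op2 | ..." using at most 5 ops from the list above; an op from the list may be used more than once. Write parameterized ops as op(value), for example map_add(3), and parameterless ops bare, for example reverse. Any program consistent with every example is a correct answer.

sort_asc | map_neg | map_add(6) | take(2) | sort_asc

Check, running the answer program on each example:
  [-17, 17, 27] -> [-17, 17, 27] -> [17, -17, -27] -> [23, -11, -21] -> [23, -11] -> [-11, 23]
  [-37, -50, 32, 23, 26, -11] -> [-50, -37, -11, 23, 26, 32] -> [50, 37, 11, -23, -26, -32] -> [56, 43, 17, -17, -20, -26] -> [56, 43] -> [43, 56]
  [44, 9, -30, -7, -47] -> [-47, -30, -7, 9, 44] -> [47, 30, 7, -9, -44] -> [53, 36, 13, -3, -38] -> [53, 36] -> [36, 53]
  [18, 27, -35, -36, 11, -35, -16, 3] -> [-36, -35, -35, -16, 3, 11, 18, 27] -> [36, 35, 35, 16, -3, -11, -18, -27] -> [42, 41, 41, 22, 3, -5, -12, -21] -> [42, 41] -> [41, 42]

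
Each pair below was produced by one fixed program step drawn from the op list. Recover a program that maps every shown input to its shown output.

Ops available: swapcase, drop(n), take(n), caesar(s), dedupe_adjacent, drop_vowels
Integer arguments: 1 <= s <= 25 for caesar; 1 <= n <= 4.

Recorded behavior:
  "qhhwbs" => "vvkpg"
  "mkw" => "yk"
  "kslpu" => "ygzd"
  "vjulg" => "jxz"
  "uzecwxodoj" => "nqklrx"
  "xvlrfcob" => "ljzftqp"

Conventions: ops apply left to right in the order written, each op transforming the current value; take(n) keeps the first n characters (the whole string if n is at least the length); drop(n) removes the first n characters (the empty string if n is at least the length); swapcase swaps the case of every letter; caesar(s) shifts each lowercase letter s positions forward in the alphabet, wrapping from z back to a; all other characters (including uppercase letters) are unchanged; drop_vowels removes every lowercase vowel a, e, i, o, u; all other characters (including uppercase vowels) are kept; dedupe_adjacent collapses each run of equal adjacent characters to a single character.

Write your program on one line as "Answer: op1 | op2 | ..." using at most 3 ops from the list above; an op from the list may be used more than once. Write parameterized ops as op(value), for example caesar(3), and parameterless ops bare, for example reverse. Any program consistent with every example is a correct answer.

drop_vowels | caesar(14) | drop_vowels

Check, running the answer program on each example:
  "qhhwbs" -> "qhhwbs" -> "evvkpg" -> "vvkpg"
  "mkw" -> "mkw" -> "ayk" -> "yk"
  "kslpu" -> "kslp" -> "ygzd" -> "ygzd"
  "vjulg" -> "vjlg" -> "jxzu" -> "jxz"
  "uzecwxodoj" -> "zcwxdj" -> "nqklrx" -> "nqklrx"
  "xvlrfcob" -> "xvlrfcb" -> "ljzftqp" -> "ljzftqp"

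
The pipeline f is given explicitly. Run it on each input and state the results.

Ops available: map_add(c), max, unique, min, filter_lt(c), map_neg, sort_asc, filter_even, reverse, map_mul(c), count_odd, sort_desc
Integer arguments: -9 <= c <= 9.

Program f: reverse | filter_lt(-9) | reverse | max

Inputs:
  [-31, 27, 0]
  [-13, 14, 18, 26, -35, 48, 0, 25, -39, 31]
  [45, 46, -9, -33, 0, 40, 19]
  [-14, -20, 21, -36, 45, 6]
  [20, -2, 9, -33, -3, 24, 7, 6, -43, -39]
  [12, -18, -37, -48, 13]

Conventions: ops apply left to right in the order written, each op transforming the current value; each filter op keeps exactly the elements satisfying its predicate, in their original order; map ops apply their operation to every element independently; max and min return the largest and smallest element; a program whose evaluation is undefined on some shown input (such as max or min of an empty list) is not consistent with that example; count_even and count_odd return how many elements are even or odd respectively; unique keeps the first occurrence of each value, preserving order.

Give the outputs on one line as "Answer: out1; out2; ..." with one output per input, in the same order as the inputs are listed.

Execution, op by op:
  [-31, 27, 0] -> [0, 27, -31] -> [-31] -> [-31] -> -31
  [-13, 14, 18, 26, -35, 48, 0, 25, -39, 31] -> [31, -39, 25, 0, 48, -35, 26, 18, 14, -13] -> [-39, -35, -13] -> [-13, -35, -39] -> -13
  [45, 46, -9, -33, 0, 40, 19] -> [19, 40, 0, -33, -9, 46, 45] -> [-33] -> [-33] -> -33
  [-14, -20, 21, -36, 45, 6] -> [6, 45, -36, 21, -20, -14] -> [-36, -20, -14] -> [-14, -20, -36] -> -14
  [20, -2, 9, -33, -3, 24, 7, 6, -43, -39] -> [-39, -43, 6, 7, 24, -3, -33, 9, -2, 20] -> [-39, -43, -33] -> [-33, -43, -39] -> -33
  [12, -18, -37, -48, 13] -> [13, -48, -37, -18, 12] -> [-48, -37, -18] -> [-18, -37, -48] -> -18

-31; -13; -33; -14; -33; -18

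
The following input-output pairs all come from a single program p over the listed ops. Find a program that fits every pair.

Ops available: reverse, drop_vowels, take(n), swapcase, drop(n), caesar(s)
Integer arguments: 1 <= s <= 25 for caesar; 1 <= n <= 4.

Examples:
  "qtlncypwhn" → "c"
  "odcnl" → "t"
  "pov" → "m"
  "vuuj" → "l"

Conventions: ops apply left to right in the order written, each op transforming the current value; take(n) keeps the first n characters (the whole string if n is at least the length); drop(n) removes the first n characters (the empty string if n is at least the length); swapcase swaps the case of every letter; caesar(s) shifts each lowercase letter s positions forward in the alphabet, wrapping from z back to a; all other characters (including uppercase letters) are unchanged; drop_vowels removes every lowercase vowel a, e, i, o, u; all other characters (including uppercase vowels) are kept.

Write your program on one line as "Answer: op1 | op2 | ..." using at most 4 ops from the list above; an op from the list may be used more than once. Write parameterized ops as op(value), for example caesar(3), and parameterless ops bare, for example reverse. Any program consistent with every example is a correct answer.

caesar(1) | drop(2) | caesar(16) | take(1)

Check, running the answer program on each example:
  "qtlncypwhn" -> "rumodzqxio" -> "modzqxio" -> "cetpgnye" -> "c"
  "odcnl" -> "pedom" -> "dom" -> "tec" -> "t"
  "pov" -> "qpw" -> "w" -> "m" -> "m"
  "vuuj" -> "wvvk" -> "vk" -> "la" -> "l"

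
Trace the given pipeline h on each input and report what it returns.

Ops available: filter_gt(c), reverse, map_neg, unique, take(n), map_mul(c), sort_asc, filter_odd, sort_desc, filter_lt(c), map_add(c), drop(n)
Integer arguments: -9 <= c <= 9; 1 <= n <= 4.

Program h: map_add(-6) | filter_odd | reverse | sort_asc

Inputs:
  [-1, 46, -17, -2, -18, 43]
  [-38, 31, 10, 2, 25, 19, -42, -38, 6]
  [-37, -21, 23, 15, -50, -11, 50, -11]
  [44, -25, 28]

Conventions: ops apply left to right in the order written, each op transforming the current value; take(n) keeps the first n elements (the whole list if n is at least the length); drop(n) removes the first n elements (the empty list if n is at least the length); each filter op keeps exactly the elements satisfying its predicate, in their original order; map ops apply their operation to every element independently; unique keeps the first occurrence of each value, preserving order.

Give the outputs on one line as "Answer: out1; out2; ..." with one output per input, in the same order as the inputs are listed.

[-23, -7, 37]; [13, 19, 25]; [-43, -27, -17, -17, 9, 17]; [-31]

Execution, op by op:
  [-1, 46, -17, -2, -18, 43] -> [-7, 40, -23, -8, -24, 37] -> [-7, -23, 37] -> [37, -23, -7] -> [-23, -7, 37]
  [-38, 31, 10, 2, 25, 19, -42, -38, 6] -> [-44, 25, 4, -4, 19, 13, -48, -44, 0] -> [25, 19, 13] -> [13, 19, 25] -> [13, 19, 25]
  [-37, -21, 23, 15, -50, -11, 50, -11] -> [-43, -27, 17, 9, -56, -17, 44, -17] -> [-43, -27, 17, 9, -17, -17] -> [-17, -17, 9, 17, -27, -43] -> [-43, -27, -17, -17, 9, 17]
  [44, -25, 28] -> [38, -31, 22] -> [-31] -> [-31] -> [-31]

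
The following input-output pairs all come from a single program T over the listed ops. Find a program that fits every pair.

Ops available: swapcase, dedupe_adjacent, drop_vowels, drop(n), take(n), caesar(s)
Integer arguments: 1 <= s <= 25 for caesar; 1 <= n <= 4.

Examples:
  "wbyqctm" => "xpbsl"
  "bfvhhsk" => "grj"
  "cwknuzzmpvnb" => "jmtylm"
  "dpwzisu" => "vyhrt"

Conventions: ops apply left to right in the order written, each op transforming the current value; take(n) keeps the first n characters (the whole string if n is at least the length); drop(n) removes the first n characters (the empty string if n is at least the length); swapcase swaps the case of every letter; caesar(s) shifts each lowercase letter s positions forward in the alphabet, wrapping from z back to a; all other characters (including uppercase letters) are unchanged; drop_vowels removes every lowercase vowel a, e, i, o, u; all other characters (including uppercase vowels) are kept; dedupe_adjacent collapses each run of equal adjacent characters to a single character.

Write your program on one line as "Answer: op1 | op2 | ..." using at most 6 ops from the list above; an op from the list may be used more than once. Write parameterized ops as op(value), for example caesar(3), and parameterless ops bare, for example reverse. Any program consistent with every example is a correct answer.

swapcase | drop(2) | swapcase | caesar(25) | drop_vowels | dedupe_adjacent

Check, running the answer program on each example:
  "wbyqctm" -> "WBYQCTM" -> "YQCTM" -> "yqctm" -> "xpbsl" -> "xpbsl" -> "xpbsl"
  "bfvhhsk" -> "BFVHHSK" -> "VHHSK" -> "vhhsk" -> "uggrj" -> "ggrj" -> "grj"
  "cwknuzzmpvnb" -> "CWKNUZZMPVNB" -> "KNUZZMPVNB" -> "knuzzmpvnb" -> "jmtyylouma" -> "jmtyylm" -> "jmtylm"
  "dpwzisu" -> "DPWZISU" -> "WZISU" -> "wzisu" -> "vyhrt" -> "vyhrt" -> "vyhrt"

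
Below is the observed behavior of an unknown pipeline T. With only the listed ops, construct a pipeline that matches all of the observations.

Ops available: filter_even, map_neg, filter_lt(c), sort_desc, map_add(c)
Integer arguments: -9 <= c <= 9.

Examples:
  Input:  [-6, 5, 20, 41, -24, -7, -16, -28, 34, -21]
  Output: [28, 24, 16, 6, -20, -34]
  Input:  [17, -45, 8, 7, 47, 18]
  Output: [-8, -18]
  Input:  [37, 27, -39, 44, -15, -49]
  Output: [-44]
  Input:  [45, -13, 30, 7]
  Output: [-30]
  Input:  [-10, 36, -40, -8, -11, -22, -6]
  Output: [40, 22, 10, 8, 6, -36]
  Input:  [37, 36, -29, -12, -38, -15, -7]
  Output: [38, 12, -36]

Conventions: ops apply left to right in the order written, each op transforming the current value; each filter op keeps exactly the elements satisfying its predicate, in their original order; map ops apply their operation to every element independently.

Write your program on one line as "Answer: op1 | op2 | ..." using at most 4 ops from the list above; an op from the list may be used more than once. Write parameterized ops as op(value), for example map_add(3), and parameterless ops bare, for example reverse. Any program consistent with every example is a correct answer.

sort_desc | map_neg | sort_desc | filter_even

Check, running the answer program on each example:
  [-6, 5, 20, 41, -24, -7, -16, -28, 34, -21] -> [41, 34, 20, 5, -6, -7, -16, -21, -24, -28] -> [-41, -34, -20, -5, 6, 7, 16, 21, 24, 28] -> [28, 24, 21, 16, 7, 6, -5, -20, -34, -41] -> [28, 24, 16, 6, -20, -34]
  [17, -45, 8, 7, 47, 18] -> [47, 18, 17, 8, 7, -45] -> [-47, -18, -17, -8, -7, 45] -> [45, -7, -8, -17, -18, -47] -> [-8, -18]
  [37, 27, -39, 44, -15, -49] -> [44, 37, 27, -15, -39, -49] -> [-44, -37, -27, 15, 39, 49] -> [49, 39, 15, -27, -37, -44] -> [-44]
  [45, -13, 30, 7] -> [45, 30, 7, -13] -> [-45, -30, -7, 13] -> [13, -7, -30, -45] -> [-30]
  [-10, 36, -40, -8, -11, -22, -6] -> [36, -6, -8, -10, -11, -22, -40] -> [-36, 6, 8, 10, 11, 22, 40] -> [40, 22, 11, 10, 8, 6, -36] -> [40, 22, 10, 8, 6, -36]
  [37, 36, -29, -12, -38, -15, -7] -> [37, 36, -7, -12, -15, -29, -38] -> [-37, -36, 7, 12, 15, 29, 38] -> [38, 29, 15, 12, 7, -36, -37] -> [38, 12, -36]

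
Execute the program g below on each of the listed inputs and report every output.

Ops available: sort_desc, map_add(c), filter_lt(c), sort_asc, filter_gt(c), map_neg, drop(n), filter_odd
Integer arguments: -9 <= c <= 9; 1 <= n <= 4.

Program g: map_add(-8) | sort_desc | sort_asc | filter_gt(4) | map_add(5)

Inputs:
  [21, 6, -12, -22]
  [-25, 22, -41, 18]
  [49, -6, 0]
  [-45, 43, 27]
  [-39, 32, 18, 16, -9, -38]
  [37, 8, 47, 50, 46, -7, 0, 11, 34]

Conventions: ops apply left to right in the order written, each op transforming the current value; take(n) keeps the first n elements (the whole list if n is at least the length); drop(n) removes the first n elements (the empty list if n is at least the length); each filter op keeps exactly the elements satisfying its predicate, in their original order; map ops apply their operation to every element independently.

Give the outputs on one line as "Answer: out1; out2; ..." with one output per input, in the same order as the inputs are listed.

[18]; [15, 19]; [46]; [24, 40]; [13, 15, 29]; [31, 34, 43, 44, 47]

Execution, op by op:
  [21, 6, -12, -22] -> [13, -2, -20, -30] -> [13, -2, -20, -30] -> [-30, -20, -2, 13] -> [13] -> [18]
  [-25, 22, -41, 18] -> [-33, 14, -49, 10] -> [14, 10, -33, -49] -> [-49, -33, 10, 14] -> [10, 14] -> [15, 19]
  [49, -6, 0] -> [41, -14, -8] -> [41, -8, -14] -> [-14, -8, 41] -> [41] -> [46]
  [-45, 43, 27] -> [-53, 35, 19] -> [35, 19, -53] -> [-53, 19, 35] -> [19, 35] -> [24, 40]
  [-39, 32, 18, 16, -9, -38] -> [-47, 24, 10, 8, -17, -46] -> [24, 10, 8, -17, -46, -47] -> [-47, -46, -17, 8, 10, 24] -> [8, 10, 24] -> [13, 15, 29]
  [37, 8, 47, 50, 46, -7, 0, 11, 34] -> [29, 0, 39, 42, 38, -15, -8, 3, 26] -> [42, 39, 38, 29, 26, 3, 0, -8, -15] -> [-15, -8, 0, 3, 26, 29, 38, 39, 42] -> [26, 29, 38, 39, 42] -> [31, 34, 43, 44, 47]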